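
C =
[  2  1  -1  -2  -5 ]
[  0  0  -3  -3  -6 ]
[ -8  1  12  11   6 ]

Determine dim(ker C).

2

Row reduce to echelon form.
R3 ← R3 + (4)·R1: [0, 5, 8, 3, -14]
Swap R2 ↔ R3
3 nonzero rows, so rank(C) = 3.
C has 5 columns; by rank–nullity, nullity = 5 − 3 = 2.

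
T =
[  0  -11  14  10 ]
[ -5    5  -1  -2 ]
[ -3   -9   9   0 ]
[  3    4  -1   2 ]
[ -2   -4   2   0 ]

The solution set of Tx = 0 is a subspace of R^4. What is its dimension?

0

Row reduce to echelon form.
Swap R1 ↔ R2
R3 ← R3 − (3/5)·R1: [0, -12, 48/5, 6/5]
R4 ← R4 + (3/5)·R1: [0, 7, -8/5, 4/5]
R5 ← R5 − (2/5)·R1: [0, -6, 12/5, 4/5]
R3 ← R3 − (12/11)·R2: [0, 0, -312/55, -534/55]
R4 ← R4 + (7/11)·R2: [0, 0, 402/55, 394/55]
R5 ← R5 − (6/11)·R2: [0, 0, -288/55, -256/55]
R4 ← R4 + (67/52)·R3: [0, 0, 0, -139/26]
R5 ← R5 − (12/13)·R3: [0, 0, 0, 56/13]
R5 ← R5 + (112/139)·R4: [0, 0, 0, 0]
4 nonzero rows, so rank(T) = 4.
T has 4 columns; by rank–nullity, nullity = 4 − 4 = 0.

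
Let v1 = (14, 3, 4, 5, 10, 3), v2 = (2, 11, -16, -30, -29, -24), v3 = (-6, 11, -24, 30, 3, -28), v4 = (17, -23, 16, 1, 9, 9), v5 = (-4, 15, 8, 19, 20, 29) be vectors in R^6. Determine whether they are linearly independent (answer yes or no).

yes

Form the matrix with these vectors as rows and row reduce.
R2 ← R2 − (1/7)·R1: [0, 74/7, -116/7, -215/7, -213/7, -171/7]
R3 ← R3 + (3/7)·R1: [0, 86/7, -156/7, 225/7, 51/7, -187/7]
R4 ← R4 − (17/14)·R1: [0, -373/14, 78/7, -71/14, -22/7, 75/14]
R5 ← R5 + (2/7)·R1: [0, 111/7, 64/7, 143/7, 160/7, 209/7]
R3 ← R3 − (43/37)·R2: [0, 0, -112/37, 2510/37, 1578/37, 62/37]
R4 ← R4 + (373/148)·R2: [0, 0, -1133/37, -12207/148, -11815/148, -8319/148]
R5 ← R5 − (3/2)·R2: [0, 0, 34, 133/2, 137/2, 133/2]
R4 ← R4 − (1133/112)·R3: [0, 0, 0, -43049/56, -28631/56, -4097/56]
R5 ← R5 + (629/56)·R3: [0, 0, 0, 23197/28, 15331/28, 2389/28]
R5 ← R5 + (46394/43049)·R4: [0, 0, 0, 0, -148896/43049, 278784/43049]
5 nonzero rows, so the 5 vectors span a space of dimension 5.
Since 5 = 5, the vectors are linearly independent.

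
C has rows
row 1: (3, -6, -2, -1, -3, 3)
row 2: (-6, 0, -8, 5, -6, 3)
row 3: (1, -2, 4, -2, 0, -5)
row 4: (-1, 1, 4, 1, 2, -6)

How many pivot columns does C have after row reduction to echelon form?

Row reduce to echelon form.
R2 ← R2 + (2)·R1: [0, -12, -12, 3, -12, 9]
R3 ← R3 − (1/3)·R1: [0, 0, 14/3, -5/3, 1, -6]
R4 ← R4 + (1/3)·R1: [0, -1, 10/3, 2/3, 1, -5]
R4 ← R4 − (1/12)·R2: [0, 0, 13/3, 5/12, 2, -23/4]
R4 ← R4 − (13/14)·R3: [0, 0, 0, 55/28, 15/14, -5/28]
Echelon form has 4 nonzero rows, so rank(C) = 4.
Each nonzero row contributes one pivot column: 4 pivot columns.

4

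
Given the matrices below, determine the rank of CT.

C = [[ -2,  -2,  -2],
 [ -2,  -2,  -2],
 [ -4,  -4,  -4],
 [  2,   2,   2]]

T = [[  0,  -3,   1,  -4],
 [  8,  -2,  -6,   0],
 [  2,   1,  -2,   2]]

1

First compute CT:
[[-20,   8,  14,   4],
 [-20,   8,  14,   4],
 [-40,  16,  28,   8],
 [ 20,  -8, -14,  -4]]
Now row reduce the product.
R2 ← R2 − R1: [0, 0, 0, 0]
R3 ← R3 − (2)·R1: [0, 0, 0, 0]
R4 ← R4 + R1: [0, 0, 0, 0]
1 nonzero row, so rank(CT) = 1.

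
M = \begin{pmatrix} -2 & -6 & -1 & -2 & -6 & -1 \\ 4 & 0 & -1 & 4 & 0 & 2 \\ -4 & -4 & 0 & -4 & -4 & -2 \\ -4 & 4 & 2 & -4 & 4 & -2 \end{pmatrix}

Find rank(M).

Row reduce to echelon form.
R2 ← R2 + (2)·R1: [0, -12, -3, 0, -12, 0]
R3 ← R3 − (2)·R1: [0, 8, 2, 0, 8, 0]
R4 ← R4 − (2)·R1: [0, 16, 4, 0, 16, 0]
R3 ← R3 + (2/3)·R2: [0, 0, 0, 0, 0, 0]
R4 ← R4 + (4/3)·R2: [0, 0, 0, 0, 0, 0]
Echelon form has 2 nonzero rows, so rank(M) = 2.

2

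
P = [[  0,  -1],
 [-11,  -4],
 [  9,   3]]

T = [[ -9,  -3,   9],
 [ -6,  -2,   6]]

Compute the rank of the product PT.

First compute PT:
[[  6,   2,  -6],
 [123,  41, -123],
 [-99, -33,  99]]
Now row reduce the product.
R2 ← R2 − (41/2)·R1: [0, 0, 0]
R3 ← R3 + (33/2)·R1: [0, 0, 0]
1 nonzero row, so rank(PT) = 1.

1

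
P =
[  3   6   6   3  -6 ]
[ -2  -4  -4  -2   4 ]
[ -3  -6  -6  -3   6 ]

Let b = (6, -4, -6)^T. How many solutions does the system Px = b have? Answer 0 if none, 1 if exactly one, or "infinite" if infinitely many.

infinite

Row reduce the augmented matrix [P | b].
R2 ← R2 + (2/3)·R1: [0, 0, 0, 0, 0, 0]
R3 ← R3 + R1: [0, 0, 0, 0, 0, 0]
The echelon form has 1 nonzero rows, and every pivot lies in the first 5 columns, so rank(P) = rank([P|b]) = 1.
The system is consistent.
rank = 1 < 5 unknowns, so there are infinitely many solutions.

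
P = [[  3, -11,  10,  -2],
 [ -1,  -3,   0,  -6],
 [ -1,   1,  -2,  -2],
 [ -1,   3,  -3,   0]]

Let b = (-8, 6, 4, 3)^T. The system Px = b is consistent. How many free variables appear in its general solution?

Row reduce the augmented matrix [P | b].
R2 ← R2 + (1/3)·R1: [0, -20/3, 10/3, -20/3, 10/3]
R3 ← R3 + (1/3)·R1: [0, -8/3, 4/3, -8/3, 4/3]
R4 ← R4 + (1/3)·R1: [0, -2/3, 1/3, -2/3, 1/3]
R3 ← R3 − (2/5)·R2: [0, 0, 0, 0, 0]
R4 ← R4 − (1/10)·R2: [0, 0, 0, 0, 0]
The echelon form has 2 nonzero rows, and every pivot lies in the first 4 columns, so rank(P) = rank([P|b]) = 2.
The system is consistent.
Free variables = (unknowns) − (rank) = 4 − 2 = 2.

2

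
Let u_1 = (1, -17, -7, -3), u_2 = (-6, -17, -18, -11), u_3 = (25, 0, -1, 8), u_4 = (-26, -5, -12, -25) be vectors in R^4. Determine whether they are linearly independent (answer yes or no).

yes

Form the matrix with these vectors as rows and row reduce.
R2 ← R2 + (6)·R1: [0, -119, -60, -29]
R3 ← R3 − (25)·R1: [0, 425, 174, 83]
R4 ← R4 + (26)·R1: [0, -447, -194, -103]
R3 ← R3 + (25/7)·R2: [0, 0, -282/7, -144/7]
R4 ← R4 − (447/119)·R2: [0, 0, 3734/119, 706/119]
R4 ← R4 + (1867/2397)·R3: [0, 0, 0, -8062/799]
4 nonzero rows, so the 4 vectors span a space of dimension 4.
Since 4 = 4, the vectors are linearly independent.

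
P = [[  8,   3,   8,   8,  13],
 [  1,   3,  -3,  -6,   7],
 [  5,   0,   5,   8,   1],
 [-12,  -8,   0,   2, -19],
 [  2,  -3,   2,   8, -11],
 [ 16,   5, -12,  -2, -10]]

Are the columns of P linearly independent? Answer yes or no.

no

Row reduce P to echelon form.
R2 ← R2 − (1/8)·R1: [0, 21/8, -4, -7, 43/8]
R3 ← R3 − (5/8)·R1: [0, -15/8, 0, 3, -57/8]
R4 ← R4 + (3/2)·R1: [0, -7/2, 12, 14, 1/2]
R5 ← R5 − (1/4)·R1: [0, -15/4, 0, 6, -57/4]
R6 ← R6 − (2)·R1: [0, -1, -28, -18, -36]
R3 ← R3 + (5/7)·R2: [0, 0, -20/7, -2, -23/7]
R4 ← R4 + (4/3)·R2: [0, 0, 20/3, 14/3, 23/3]
R5 ← R5 + (10/7)·R2: [0, 0, -40/7, -4, -46/7]
R6 ← R6 + (8/21)·R2: [0, 0, -620/21, -62/3, -713/21]
R4 ← R4 + (7/3)·R3: [0, 0, 0, 0, 0]
R5 ← R5 − (2)·R3: [0, 0, 0, 0, 0]
R6 ← R6 − (31/3)·R3: [0, 0, 0, 0, 0]
3 pivots among 5 columns.
Only 3 < 5 pivot columns, so the columns are linearly dependent.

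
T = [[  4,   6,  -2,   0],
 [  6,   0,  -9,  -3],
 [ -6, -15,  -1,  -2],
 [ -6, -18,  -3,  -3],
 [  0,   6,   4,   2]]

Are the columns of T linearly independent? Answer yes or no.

no

Row reduce T to echelon form.
R2 ← R2 − (3/2)·R1: [0, -9, -6, -3]
R3 ← R3 + (3/2)·R1: [0, -6, -4, -2]
R4 ← R4 + (3/2)·R1: [0, -9, -6, -3]
R3 ← R3 − (2/3)·R2: [0, 0, 0, 0]
R4 ← R4 − R2: [0, 0, 0, 0]
R5 ← R5 + (2/3)·R2: [0, 0, 0, 0]
2 pivots among 4 columns.
Only 2 < 4 pivot columns, so the columns are linearly dependent.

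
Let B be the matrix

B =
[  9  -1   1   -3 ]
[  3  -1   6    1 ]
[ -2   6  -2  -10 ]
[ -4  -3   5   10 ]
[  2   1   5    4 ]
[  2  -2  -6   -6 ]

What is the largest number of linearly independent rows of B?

Row reduce to echelon form.
R2 ← R2 − (1/3)·R1: [0, -2/3, 17/3, 2]
R3 ← R3 + (2/9)·R1: [0, 52/9, -16/9, -32/3]
R4 ← R4 + (4/9)·R1: [0, -31/9, 49/9, 26/3]
R5 ← R5 − (2/9)·R1: [0, 11/9, 43/9, 14/3]
R6 ← R6 − (2/9)·R1: [0, -16/9, -56/9, -16/3]
R3 ← R3 + (26/3)·R2: [0, 0, 142/3, 20/3]
R4 ← R4 − (31/6)·R2: [0, 0, -143/6, -5/3]
R5 ← R5 + (11/6)·R2: [0, 0, 91/6, 25/3]
R6 ← R6 − (8/3)·R2: [0, 0, -64/3, -32/3]
R4 ← R4 + (143/284)·R3: [0, 0, 0, 120/71]
R5 ← R5 − (91/284)·R3: [0, 0, 0, 440/71]
R6 ← R6 + (32/71)·R3: [0, 0, 0, -544/71]
R5 ← R5 − (11/3)·R4: [0, 0, 0, 0]
R6 ← R6 + (68/15)·R4: [0, 0, 0, 0]
Echelon form has 4 nonzero rows, so rank(B) = 4.
The rank gives the maximum number of linearly independent rows: 4.

4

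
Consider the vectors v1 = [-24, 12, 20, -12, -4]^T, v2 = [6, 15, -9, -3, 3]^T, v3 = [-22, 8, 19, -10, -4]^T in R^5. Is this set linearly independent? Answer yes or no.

no

Form the matrix with these vectors as rows and row reduce.
R2 ← R2 + (1/4)·R1: [0, 18, -4, -6, 2]
R3 ← R3 − (11/12)·R1: [0, -3, 2/3, 1, -1/3]
R3 ← R3 + (1/6)·R2: [0, 0, 0, 0, 0]
2 nonzero rows, so the 3 vectors span a space of dimension 2.
Since 2 < 3, the vectors are linearly dependent.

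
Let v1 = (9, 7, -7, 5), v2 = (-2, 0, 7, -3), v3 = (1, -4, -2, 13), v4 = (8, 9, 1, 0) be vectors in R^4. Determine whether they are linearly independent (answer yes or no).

no

Form the matrix with these vectors as rows and row reduce.
R2 ← R2 + (2/9)·R1: [0, 14/9, 49/9, -17/9]
R3 ← R3 − (1/9)·R1: [0, -43/9, -11/9, 112/9]
R4 ← R4 − (8/9)·R1: [0, 25/9, 65/9, -40/9]
R3 ← R3 + (43/14)·R2: [0, 0, 31/2, 93/14]
R4 ← R4 − (25/14)·R2: [0, 0, -5/2, -15/14]
R4 ← R4 + (5/31)·R3: [0, 0, 0, 0]
3 nonzero rows, so the 4 vectors span a space of dimension 3.
Since 3 < 4, the vectors are linearly dependent.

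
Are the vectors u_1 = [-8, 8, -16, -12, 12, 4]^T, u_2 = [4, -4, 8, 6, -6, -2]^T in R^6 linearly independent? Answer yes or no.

no

Form the matrix with these vectors as rows and row reduce.
R2 ← R2 + (1/2)·R1: [0, 0, 0, 0, 0, 0]
1 nonzero row, so the 2 vectors span a space of dimension 1.
Since 1 < 2, the vectors are linearly dependent.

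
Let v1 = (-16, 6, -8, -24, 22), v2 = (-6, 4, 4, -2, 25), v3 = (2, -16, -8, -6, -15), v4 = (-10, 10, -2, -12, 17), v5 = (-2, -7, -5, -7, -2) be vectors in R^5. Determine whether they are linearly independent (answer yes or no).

Form the matrix with these vectors as rows and row reduce.
R2 ← R2 − (3/8)·R1: [0, 7/4, 7, 7, 67/4]
R3 ← R3 + (1/8)·R1: [0, -61/4, -9, -9, -49/4]
R4 ← R4 − (5/8)·R1: [0, 25/4, 3, 3, 13/4]
R5 ← R5 − (1/8)·R1: [0, -31/4, -4, -4, -19/4]
R3 ← R3 + (61/7)·R2: [0, 0, 52, 52, 936/7]
R4 ← R4 − (25/7)·R2: [0, 0, -22, -22, -396/7]
R5 ← R5 + (31/7)·R2: [0, 0, 27, 27, 486/7]
R4 ← R4 + (11/26)·R3: [0, 0, 0, 0, 0]
R5 ← R5 − (27/52)·R3: [0, 0, 0, 0, 0]
3 nonzero rows, so the 5 vectors span a space of dimension 3.
Since 3 < 5, the vectors are linearly dependent.

no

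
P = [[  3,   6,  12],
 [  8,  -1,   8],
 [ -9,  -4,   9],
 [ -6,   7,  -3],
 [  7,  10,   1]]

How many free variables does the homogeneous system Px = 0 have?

0

Row reduce to echelon form.
R2 ← R2 − (8/3)·R1: [0, -17, -24]
R3 ← R3 + (3)·R1: [0, 14, 45]
R4 ← R4 + (2)·R1: [0, 19, 21]
R5 ← R5 − (7/3)·R1: [0, -4, -27]
R3 ← R3 + (14/17)·R2: [0, 0, 429/17]
R4 ← R4 + (19/17)·R2: [0, 0, -99/17]
R5 ← R5 − (4/17)·R2: [0, 0, -363/17]
R4 ← R4 + (3/13)·R3: [0, 0, 0]
R5 ← R5 + (11/13)·R3: [0, 0, 0]
3 nonzero rows, so rank(P) = 3.
P has 3 columns; by rank–nullity, nullity = 3 − 3 = 0.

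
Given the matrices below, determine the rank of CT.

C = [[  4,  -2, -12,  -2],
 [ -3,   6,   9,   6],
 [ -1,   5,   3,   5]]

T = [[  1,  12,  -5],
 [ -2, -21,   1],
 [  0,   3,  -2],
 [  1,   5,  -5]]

2

First compute CT:
[[  6,  44,  12],
 [ -9, -105, -27],
 [ -6, -83, -21]]
Now row reduce the product.
R2 ← R2 + (3/2)·R1: [0, -39, -9]
R3 ← R3 + R1: [0, -39, -9]
R3 ← R3 − R2: [0, 0, 0]
2 nonzero rows, so rank(CT) = 2.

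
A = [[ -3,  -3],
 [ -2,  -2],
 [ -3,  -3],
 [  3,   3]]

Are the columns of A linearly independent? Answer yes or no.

Row reduce A to echelon form.
R2 ← R2 − (2/3)·R1: [0, 0]
R3 ← R3 − R1: [0, 0]
R4 ← R4 + R1: [0, 0]
1 pivot among 2 columns.
Only 1 < 2 pivot columns, so the columns are linearly dependent.

no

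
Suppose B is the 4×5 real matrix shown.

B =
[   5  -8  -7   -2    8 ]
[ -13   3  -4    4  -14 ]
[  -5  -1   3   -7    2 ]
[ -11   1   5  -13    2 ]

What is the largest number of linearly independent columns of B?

4

Row reduce to echelon form.
R2 ← R2 + (13/5)·R1: [0, -89/5, -111/5, -6/5, 34/5]
R3 ← R3 + R1: [0, -9, -4, -9, 10]
R4 ← R4 + (11/5)·R1: [0, -83/5, -52/5, -87/5, 98/5]
R3 ← R3 − (45/89)·R2: [0, 0, 643/89, -747/89, 584/89]
R4 ← R4 − (83/89)·R2: [0, 0, 917/89, -1449/89, 1180/89]
R4 ← R4 − (917/643)·R3: [0, 0, 0, -2772/643, 2508/643]
Echelon form has 4 nonzero rows, so rank(B) = 4.
The rank gives the maximum number of linearly independent columns: 4.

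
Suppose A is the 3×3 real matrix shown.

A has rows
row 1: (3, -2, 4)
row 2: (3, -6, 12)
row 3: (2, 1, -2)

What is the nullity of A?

Row reduce to echelon form.
R2 ← R2 − R1: [0, -4, 8]
R3 ← R3 − (2/3)·R1: [0, 7/3, -14/3]
R3 ← R3 + (7/12)·R2: [0, 0, 0]
2 nonzero rows, so rank(A) = 2.
A has 3 columns; by rank–nullity, nullity = 3 − 2 = 1.

1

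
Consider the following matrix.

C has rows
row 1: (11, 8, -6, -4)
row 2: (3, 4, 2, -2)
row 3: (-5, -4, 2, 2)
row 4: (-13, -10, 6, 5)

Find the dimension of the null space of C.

Row reduce to echelon form.
R2 ← R2 − (3/11)·R1: [0, 20/11, 40/11, -10/11]
R3 ← R3 + (5/11)·R1: [0, -4/11, -8/11, 2/11]
R4 ← R4 + (13/11)·R1: [0, -6/11, -12/11, 3/11]
R3 ← R3 + (1/5)·R2: [0, 0, 0, 0]
R4 ← R4 + (3/10)·R2: [0, 0, 0, 0]
2 nonzero rows, so rank(C) = 2.
C has 4 columns; by rank–nullity, nullity = 4 − 2 = 2.

2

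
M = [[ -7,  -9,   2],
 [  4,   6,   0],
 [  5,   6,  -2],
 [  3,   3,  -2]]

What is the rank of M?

2

Row reduce to echelon form.
R2 ← R2 + (4/7)·R1: [0, 6/7, 8/7]
R3 ← R3 + (5/7)·R1: [0, -3/7, -4/7]
R4 ← R4 + (3/7)·R1: [0, -6/7, -8/7]
R3 ← R3 + (1/2)·R2: [0, 0, 0]
R4 ← R4 + R2: [0, 0, 0]
Echelon form has 2 nonzero rows, so rank(M) = 2.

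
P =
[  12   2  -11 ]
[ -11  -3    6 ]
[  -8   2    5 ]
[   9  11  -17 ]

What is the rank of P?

3

Row reduce to echelon form.
R2 ← R2 + (11/12)·R1: [0, -7/6, -49/12]
R3 ← R3 + (2/3)·R1: [0, 10/3, -7/3]
R4 ← R4 − (3/4)·R1: [0, 19/2, -35/4]
R3 ← R3 + (20/7)·R2: [0, 0, -14]
R4 ← R4 + (57/7)·R2: [0, 0, -42]
R4 ← R4 − (3)·R3: [0, 0, 0]
Echelon form has 3 nonzero rows, so rank(P) = 3.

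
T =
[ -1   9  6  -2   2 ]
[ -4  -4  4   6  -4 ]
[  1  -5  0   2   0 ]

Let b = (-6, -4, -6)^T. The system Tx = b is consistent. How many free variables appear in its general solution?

Row reduce the augmented matrix [T | b].
R2 ← R2 − (4)·R1: [0, -40, -20, 14, -12, 20]
R3 ← R3 + R1: [0, 4, 6, 0, 2, -12]
R3 ← R3 + (1/10)·R2: [0, 0, 4, 7/5, 4/5, -10]
The echelon form has 3 nonzero rows, and every pivot lies in the first 5 columns, so rank(T) = rank([T|b]) = 3.
The system is consistent.
Free variables = (unknowns) − (rank) = 5 − 3 = 2.

2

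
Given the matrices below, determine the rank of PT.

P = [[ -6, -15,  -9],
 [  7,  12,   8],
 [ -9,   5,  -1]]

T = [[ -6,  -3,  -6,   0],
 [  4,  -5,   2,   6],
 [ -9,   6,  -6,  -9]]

First compute PT:
[[ 57,  39,  60,  -9],
 [-66, -33, -66,   0],
 [ 83,  -4,  70,  39]]
Now row reduce the product.
R2 ← R2 + (22/19)·R1: [0, 231/19, 66/19, -198/19]
R3 ← R3 − (83/57)·R1: [0, -1155/19, -330/19, 990/19]
R3 ← R3 + (5)·R2: [0, 0, 0, 0]
2 nonzero rows, so rank(PT) = 2.

2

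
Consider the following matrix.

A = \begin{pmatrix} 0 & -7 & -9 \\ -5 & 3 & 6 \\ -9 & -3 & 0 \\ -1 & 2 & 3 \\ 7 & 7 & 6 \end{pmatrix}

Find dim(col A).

Row reduce to echelon form.
Swap R1 ↔ R2
R3 ← R3 − (9/5)·R1: [0, -42/5, -54/5]
R4 ← R4 − (1/5)·R1: [0, 7/5, 9/5]
R5 ← R5 + (7/5)·R1: [0, 56/5, 72/5]
R3 ← R3 − (6/5)·R2: [0, 0, 0]
R4 ← R4 + (1/5)·R2: [0, 0, 0]
R5 ← R5 + (8/5)·R2: [0, 0, 0]
Echelon form has 2 nonzero rows, so rank(A) = 2.
The column space has dimension equal to the rank: 2.

2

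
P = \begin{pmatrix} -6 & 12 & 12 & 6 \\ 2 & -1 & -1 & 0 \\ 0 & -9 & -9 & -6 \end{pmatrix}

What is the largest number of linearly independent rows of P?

Row reduce to echelon form.
R2 ← R2 + (1/3)·R1: [0, 3, 3, 2]
R3 ← R3 + (3)·R2: [0, 0, 0, 0]
Echelon form has 2 nonzero rows, so rank(P) = 2.
The rank gives the maximum number of linearly independent rows: 2.

2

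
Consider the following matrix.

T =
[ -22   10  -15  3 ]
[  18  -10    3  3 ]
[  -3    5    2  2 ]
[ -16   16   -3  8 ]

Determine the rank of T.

4

Row reduce to echelon form.
R2 ← R2 + (9/11)·R1: [0, -20/11, -102/11, 60/11]
R3 ← R3 − (3/22)·R1: [0, 40/11, 89/22, 35/22]
R4 ← R4 − (8/11)·R1: [0, 96/11, 87/11, 64/11]
R3 ← R3 + (2)·R2: [0, 0, -29/2, 25/2]
R4 ← R4 + (24/5)·R2: [0, 0, -183/5, 32]
R4 ← R4 − (366/145)·R3: [0, 0, 0, 13/29]
Echelon form has 4 nonzero rows, so rank(T) = 4.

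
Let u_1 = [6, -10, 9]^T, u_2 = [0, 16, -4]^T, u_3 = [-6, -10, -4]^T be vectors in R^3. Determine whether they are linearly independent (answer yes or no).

Form the matrix with these vectors as rows and row reduce.
R3 ← R3 + R1: [0, -20, 5]
R3 ← R3 + (5/4)·R2: [0, 0, 0]
2 nonzero rows, so the 3 vectors span a space of dimension 2.
Since 2 < 3, the vectors are linearly dependent.

no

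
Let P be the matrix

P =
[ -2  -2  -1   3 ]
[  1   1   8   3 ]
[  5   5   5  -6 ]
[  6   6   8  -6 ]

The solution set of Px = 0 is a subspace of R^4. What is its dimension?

2

Row reduce to echelon form.
R2 ← R2 + (1/2)·R1: [0, 0, 15/2, 9/2]
R3 ← R3 + (5/2)·R1: [0, 0, 5/2, 3/2]
R4 ← R4 + (3)·R1: [0, 0, 5, 3]
R3 ← R3 − (1/3)·R2: [0, 0, 0, 0]
R4 ← R4 − (2/3)·R2: [0, 0, 0, 0]
2 nonzero rows, so rank(P) = 2.
P has 4 columns; by rank–nullity, nullity = 4 − 2 = 2.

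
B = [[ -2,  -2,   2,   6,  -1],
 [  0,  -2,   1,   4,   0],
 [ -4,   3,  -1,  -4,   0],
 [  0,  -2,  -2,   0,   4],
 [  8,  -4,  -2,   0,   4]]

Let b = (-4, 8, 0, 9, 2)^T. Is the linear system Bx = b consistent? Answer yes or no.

no

Row reduce the augmented matrix [B | b].
R3 ← R3 − (2)·R1: [0, 7, -5, -16, 2, 8]
R5 ← R5 + (4)·R1: [0, -12, 6, 24, 0, -14]
R3 ← R3 + (7/2)·R2: [0, 0, -3/2, -2, 2, 36]
R4 ← R4 − R2: [0, 0, -3, -4, 4, 1]
R5 ← R5 − (6)·R2: [0, 0, 0, 0, 0, -62]
R4 ← R4 − (2)·R3: [0, 0, 0, 0, 0, -71]
R5 ← R5 − (62/71)·R4: [0, 0, 0, 0, 0, 0]
The echelon form has 4 nonzero rows; the last pivot sits in the augmented column, so rank(B) = 3 but rank([B|b]) = 4.
Since the ranks differ, the system is inconsistent.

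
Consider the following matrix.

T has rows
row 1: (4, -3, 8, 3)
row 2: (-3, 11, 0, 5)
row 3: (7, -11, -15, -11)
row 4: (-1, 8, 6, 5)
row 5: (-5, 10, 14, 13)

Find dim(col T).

4

Row reduce to echelon form.
R2 ← R2 + (3/4)·R1: [0, 35/4, 6, 29/4]
R3 ← R3 − (7/4)·R1: [0, -23/4, -29, -65/4]
R4 ← R4 + (1/4)·R1: [0, 29/4, 8, 23/4]
R5 ← R5 + (5/4)·R1: [0, 25/4, 24, 67/4]
R3 ← R3 + (23/35)·R2: [0, 0, -877/35, -402/35]
R4 ← R4 − (29/35)·R2: [0, 0, 106/35, -9/35]
R5 ← R5 − (5/7)·R2: [0, 0, 138/7, 81/7]
R4 ← R4 + (106/877)·R3: [0, 0, 0, -1443/877]
R5 ← R5 + (690/877)·R3: [0, 0, 0, 2223/877]
R5 ← R5 + (57/37)·R4: [0, 0, 0, 0]
Echelon form has 4 nonzero rows, so rank(T) = 4.
The column space has dimension equal to the rank: 4.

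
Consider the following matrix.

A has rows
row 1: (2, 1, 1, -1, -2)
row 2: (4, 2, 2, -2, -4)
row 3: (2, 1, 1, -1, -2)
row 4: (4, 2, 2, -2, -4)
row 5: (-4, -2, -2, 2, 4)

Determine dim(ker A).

4

Row reduce to echelon form.
R2 ← R2 − (2)·R1: [0, 0, 0, 0, 0]
R3 ← R3 − R1: [0, 0, 0, 0, 0]
R4 ← R4 − (2)·R1: [0, 0, 0, 0, 0]
R5 ← R5 + (2)·R1: [0, 0, 0, 0, 0]
1 nonzero row, so rank(A) = 1.
A has 5 columns; by rank–nullity, nullity = 5 − 1 = 4.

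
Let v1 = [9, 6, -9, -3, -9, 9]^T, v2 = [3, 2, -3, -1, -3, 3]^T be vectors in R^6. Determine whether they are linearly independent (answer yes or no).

Form the matrix with these vectors as rows and row reduce.
R2 ← R2 − (1/3)·R1: [0, 0, 0, 0, 0, 0]
1 nonzero row, so the 2 vectors span a space of dimension 1.
Since 1 < 2, the vectors are linearly dependent.

no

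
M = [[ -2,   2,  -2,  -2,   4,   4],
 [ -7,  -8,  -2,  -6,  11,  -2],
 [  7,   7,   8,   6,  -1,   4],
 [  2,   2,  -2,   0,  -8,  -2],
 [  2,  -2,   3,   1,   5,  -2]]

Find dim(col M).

Row reduce to echelon form.
R2 ← R2 − (7/2)·R1: [0, -15, 5, 1, -3, -16]
R3 ← R3 + (7/2)·R1: [0, 14, 1, -1, 13, 18]
R4 ← R4 + R1: [0, 4, -4, -2, -4, 2]
R5 ← R5 + R1: [0, 0, 1, -1, 9, 2]
R3 ← R3 + (14/15)·R2: [0, 0, 17/3, -1/15, 51/5, 46/15]
R4 ← R4 + (4/15)·R2: [0, 0, -8/3, -26/15, -24/5, -34/15]
R4 ← R4 + (8/17)·R3: [0, 0, 0, -30/17, 0, -14/17]
R5 ← R5 − (3/17)·R3: [0, 0, 0, -84/85, 36/5, 124/85]
R5 ← R5 − (14/25)·R4: [0, 0, 0, 0, 36/5, 48/25]
Echelon form has 5 nonzero rows, so rank(M) = 5.
The column space has dimension equal to the rank: 5.

5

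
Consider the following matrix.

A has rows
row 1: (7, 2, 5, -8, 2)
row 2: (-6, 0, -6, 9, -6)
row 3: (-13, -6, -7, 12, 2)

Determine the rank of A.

Row reduce to echelon form.
R2 ← R2 + (6/7)·R1: [0, 12/7, -12/7, 15/7, -30/7]
R3 ← R3 + (13/7)·R1: [0, -16/7, 16/7, -20/7, 40/7]
R3 ← R3 + (4/3)·R2: [0, 0, 0, 0, 0]
Echelon form has 2 nonzero rows, so rank(A) = 2.

2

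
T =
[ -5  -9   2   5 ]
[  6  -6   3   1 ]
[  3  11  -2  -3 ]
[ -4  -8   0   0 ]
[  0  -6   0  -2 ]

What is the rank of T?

3

Row reduce to echelon form.
R2 ← R2 + (6/5)·R1: [0, -84/5, 27/5, 7]
R3 ← R3 + (3/5)·R1: [0, 28/5, -4/5, 0]
R4 ← R4 − (4/5)·R1: [0, -4/5, -8/5, -4]
R3 ← R3 + (1/3)·R2: [0, 0, 1, 7/3]
R4 ← R4 − (1/21)·R2: [0, 0, -13/7, -13/3]
R5 ← R5 − (5/14)·R2: [0, 0, -27/14, -9/2]
R4 ← R4 + (13/7)·R3: [0, 0, 0, 0]
R5 ← R5 + (27/14)·R3: [0, 0, 0, 0]
Echelon form has 3 nonzero rows, so rank(T) = 3.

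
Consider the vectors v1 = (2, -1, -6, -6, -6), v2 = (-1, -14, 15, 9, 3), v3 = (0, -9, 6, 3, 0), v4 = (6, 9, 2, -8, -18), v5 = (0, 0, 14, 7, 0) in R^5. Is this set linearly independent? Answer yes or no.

no

Form the matrix with these vectors as rows and row reduce.
R2 ← R2 + (1/2)·R1: [0, -29/2, 12, 6, 0]
R4 ← R4 − (3)·R1: [0, 12, 20, 10, 0]
R3 ← R3 − (18/29)·R2: [0, 0, -42/29, -21/29, 0]
R4 ← R4 + (24/29)·R2: [0, 0, 868/29, 434/29, 0]
R4 ← R4 + (62/3)·R3: [0, 0, 0, 0, 0]
R5 ← R5 + (29/3)·R3: [0, 0, 0, 0, 0]
3 nonzero rows, so the 5 vectors span a space of dimension 3.
Since 3 < 5, the vectors are linearly dependent.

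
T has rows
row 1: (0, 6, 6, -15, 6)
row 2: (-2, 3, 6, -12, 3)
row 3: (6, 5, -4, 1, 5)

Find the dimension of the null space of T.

3

Row reduce to echelon form.
Swap R1 ↔ R2
R3 ← R3 + (3)·R1: [0, 14, 14, -35, 14]
R3 ← R3 − (7/3)·R2: [0, 0, 0, 0, 0]
2 nonzero rows, so rank(T) = 2.
T has 5 columns; by rank–nullity, nullity = 5 − 2 = 3.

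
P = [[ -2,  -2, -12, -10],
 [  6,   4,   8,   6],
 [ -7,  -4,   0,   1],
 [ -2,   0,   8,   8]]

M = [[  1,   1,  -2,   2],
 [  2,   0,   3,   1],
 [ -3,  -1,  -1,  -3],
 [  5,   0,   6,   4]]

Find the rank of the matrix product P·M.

First compute PM:
[[-20,  10, -50, -10],
 [ 20,  -2,  28,  16],
 [-10,  -7,   8, -14],
 [ 14, -10,  44,   4]]
Now row reduce the product.
R2 ← R2 + R1: [0, 8, -22, 6]
R3 ← R3 − (1/2)·R1: [0, -12, 33, -9]
R4 ← R4 + (7/10)·R1: [0, -3, 9, -3]
R3 ← R3 + (3/2)·R2: [0, 0, 0, 0]
R4 ← R4 + (3/8)·R2: [0, 0, 3/4, -3/4]
Swap R3 ↔ R4
3 nonzero rows, so rank(PM) = 3.

3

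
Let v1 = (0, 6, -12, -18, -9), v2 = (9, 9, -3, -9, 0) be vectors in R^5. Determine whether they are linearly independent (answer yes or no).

Form the matrix with these vectors as rows and row reduce.
Swap R1 ↔ R2
2 nonzero rows, so the 2 vectors span a space of dimension 2.
Since 2 = 2, the vectors are linearly independent.

yes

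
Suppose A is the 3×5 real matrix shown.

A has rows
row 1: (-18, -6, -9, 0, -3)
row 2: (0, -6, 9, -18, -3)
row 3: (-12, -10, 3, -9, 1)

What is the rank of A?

Row reduce to echelon form.
R3 ← R3 − (2/3)·R1: [0, -6, 9, -9, 3]
R3 ← R3 − R2: [0, 0, 0, 9, 6]
Echelon form has 3 nonzero rows, so rank(A) = 3.

3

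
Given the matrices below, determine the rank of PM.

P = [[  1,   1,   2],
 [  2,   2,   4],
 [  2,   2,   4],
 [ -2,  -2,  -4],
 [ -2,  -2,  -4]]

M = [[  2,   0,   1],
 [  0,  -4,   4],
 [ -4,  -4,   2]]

First compute PM:
[[ -6, -12,   9],
 [-12, -24,  18],
 [-12, -24,  18],
 [ 12,  24, -18],
 [ 12,  24, -18]]
Now row reduce the product.
R2 ← R2 − (2)·R1: [0, 0, 0]
R3 ← R3 − (2)·R1: [0, 0, 0]
R4 ← R4 + (2)·R1: [0, 0, 0]
R5 ← R5 + (2)·R1: [0, 0, 0]
1 nonzero row, so rank(PM) = 1.

1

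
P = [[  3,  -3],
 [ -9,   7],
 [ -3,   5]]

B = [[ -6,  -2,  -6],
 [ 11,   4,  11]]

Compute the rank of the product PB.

First compute PB:
[[-51, -18, -51],
 [131,  46, 131],
 [ 73,  26,  73]]
Now row reduce the product.
R2 ← R2 + (131/51)·R1: [0, -4/17, 0]
R3 ← R3 + (73/51)·R1: [0, 4/17, 0]
R3 ← R3 + R2: [0, 0, 0]
2 nonzero rows, so rank(PB) = 2.

2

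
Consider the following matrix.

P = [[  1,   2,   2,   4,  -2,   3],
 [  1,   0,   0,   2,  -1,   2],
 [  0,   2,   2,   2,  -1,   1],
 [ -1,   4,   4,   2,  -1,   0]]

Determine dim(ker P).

4

Row reduce to echelon form.
R2 ← R2 − R1: [0, -2, -2, -2, 1, -1]
R4 ← R4 + R1: [0, 6, 6, 6, -3, 3]
R3 ← R3 + R2: [0, 0, 0, 0, 0, 0]
R4 ← R4 + (3)·R2: [0, 0, 0, 0, 0, 0]
2 nonzero rows, so rank(P) = 2.
P has 6 columns; by rank–nullity, nullity = 6 − 2 = 4.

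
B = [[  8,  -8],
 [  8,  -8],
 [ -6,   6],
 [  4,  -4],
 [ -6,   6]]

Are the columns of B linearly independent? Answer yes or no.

no

Row reduce B to echelon form.
R2 ← R2 − R1: [0, 0]
R3 ← R3 + (3/4)·R1: [0, 0]
R4 ← R4 − (1/2)·R1: [0, 0]
R5 ← R5 + (3/4)·R1: [0, 0]
1 pivot among 2 columns.
Only 1 < 2 pivot columns, so the columns are linearly dependent.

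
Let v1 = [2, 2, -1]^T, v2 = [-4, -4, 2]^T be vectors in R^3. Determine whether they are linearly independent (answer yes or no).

no

Form the matrix with these vectors as rows and row reduce.
R2 ← R2 + (2)·R1: [0, 0, 0]
1 nonzero row, so the 2 vectors span a space of dimension 1.
Since 1 < 2, the vectors are linearly dependent.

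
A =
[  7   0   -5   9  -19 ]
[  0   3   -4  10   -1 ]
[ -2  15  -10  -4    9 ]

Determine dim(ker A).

2

Row reduce to echelon form.
R3 ← R3 + (2/7)·R1: [0, 15, -80/7, -10/7, 25/7]
R3 ← R3 − (5)·R2: [0, 0, 60/7, -360/7, 60/7]
3 nonzero rows, so rank(A) = 3.
A has 5 columns; by rank–nullity, nullity = 5 − 3 = 2.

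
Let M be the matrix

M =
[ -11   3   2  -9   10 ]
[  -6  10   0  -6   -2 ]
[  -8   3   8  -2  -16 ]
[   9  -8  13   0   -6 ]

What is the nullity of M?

Row reduce to echelon form.
R2 ← R2 − (6/11)·R1: [0, 92/11, -12/11, -12/11, -82/11]
R3 ← R3 − (8/11)·R1: [0, 9/11, 72/11, 50/11, -256/11]
R4 ← R4 + (9/11)·R1: [0, -61/11, 161/11, -81/11, 24/11]
R3 ← R3 − (9/92)·R2: [0, 0, 153/23, 107/23, -1037/46]
R4 ← R4 + (61/92)·R2: [0, 0, 320/23, -186/23, -127/46]
R4 ← R4 − (320/153)·R3: [0, 0, 0, -2726/153, 799/18]
4 nonzero rows, so rank(M) = 4.
M has 5 columns; by rank–nullity, nullity = 5 − 4 = 1.

1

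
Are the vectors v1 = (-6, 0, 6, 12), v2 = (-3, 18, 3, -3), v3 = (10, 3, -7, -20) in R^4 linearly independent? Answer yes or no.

yes

Form the matrix with these vectors as rows and row reduce.
R2 ← R2 − (1/2)·R1: [0, 18, 0, -9]
R3 ← R3 + (5/3)·R1: [0, 3, 3, 0]
R3 ← R3 − (1/6)·R2: [0, 0, 3, 3/2]
3 nonzero rows, so the 3 vectors span a space of dimension 3.
Since 3 = 3, the vectors are linearly independent.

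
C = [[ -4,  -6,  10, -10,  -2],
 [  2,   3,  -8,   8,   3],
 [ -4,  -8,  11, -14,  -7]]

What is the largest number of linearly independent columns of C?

Row reduce to echelon form.
R2 ← R2 + (1/2)·R1: [0, 0, -3, 3, 2]
R3 ← R3 − R1: [0, -2, 1, -4, -5]
Swap R2 ↔ R3
Echelon form has 3 nonzero rows, so rank(C) = 3.
The rank gives the maximum number of linearly independent columns: 3.

3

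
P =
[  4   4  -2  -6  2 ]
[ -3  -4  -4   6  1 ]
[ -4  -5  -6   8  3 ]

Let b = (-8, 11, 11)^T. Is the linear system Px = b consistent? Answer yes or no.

yes

Row reduce the augmented matrix [P | b].
R2 ← R2 + (3/4)·R1: [0, -1, -11/2, 3/2, 5/2, 5]
R3 ← R3 + R1: [0, -1, -8, 2, 5, 3]
R3 ← R3 − R2: [0, 0, -5/2, 1/2, 5/2, -2]
The echelon form has 3 nonzero rows, and every pivot lies in the first 5 columns, so rank(P) = rank([P|b]) = 3.
The system is consistent.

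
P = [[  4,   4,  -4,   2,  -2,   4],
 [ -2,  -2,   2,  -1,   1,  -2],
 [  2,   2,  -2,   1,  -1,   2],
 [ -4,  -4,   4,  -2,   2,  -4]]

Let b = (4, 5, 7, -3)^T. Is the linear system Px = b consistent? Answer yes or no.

no

Row reduce the augmented matrix [P | b].
R2 ← R2 + (1/2)·R1: [0, 0, 0, 0, 0, 0, 7]
R3 ← R3 − (1/2)·R1: [0, 0, 0, 0, 0, 0, 5]
R4 ← R4 + R1: [0, 0, 0, 0, 0, 0, 1]
R3 ← R3 − (5/7)·R2: [0, 0, 0, 0, 0, 0, 0]
R4 ← R4 − (1/7)·R2: [0, 0, 0, 0, 0, 0, 0]
The echelon form has 2 nonzero rows; the last pivot sits in the augmented column, so rank(P) = 1 but rank([P|b]) = 2.
Since the ranks differ, the system is inconsistent.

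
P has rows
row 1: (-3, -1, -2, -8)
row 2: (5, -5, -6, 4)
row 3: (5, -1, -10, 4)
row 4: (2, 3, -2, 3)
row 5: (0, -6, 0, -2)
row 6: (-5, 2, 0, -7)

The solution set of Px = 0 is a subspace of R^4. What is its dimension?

Row reduce to echelon form.
R2 ← R2 + (5/3)·R1: [0, -20/3, -28/3, -28/3]
R3 ← R3 + (5/3)·R1: [0, -8/3, -40/3, -28/3]
R4 ← R4 + (2/3)·R1: [0, 7/3, -10/3, -7/3]
R6 ← R6 − (5/3)·R1: [0, 11/3, 10/3, 19/3]
R3 ← R3 − (2/5)·R2: [0, 0, -48/5, -28/5]
R4 ← R4 + (7/20)·R2: [0, 0, -33/5, -28/5]
R5 ← R5 − (9/10)·R2: [0, 0, 42/5, 32/5]
R6 ← R6 + (11/20)·R2: [0, 0, -9/5, 6/5]
R4 ← R4 − (11/16)·R3: [0, 0, 0, -7/4]
R5 ← R5 + (7/8)·R3: [0, 0, 0, 3/2]
R6 ← R6 − (3/16)·R3: [0, 0, 0, 9/4]
R5 ← R5 + (6/7)·R4: [0, 0, 0, 0]
R6 ← R6 + (9/7)·R4: [0, 0, 0, 0]
4 nonzero rows, so rank(P) = 4.
P has 4 columns; by rank–nullity, nullity = 4 − 4 = 0.

0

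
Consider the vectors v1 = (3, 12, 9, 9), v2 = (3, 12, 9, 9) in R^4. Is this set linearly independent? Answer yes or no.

no

Form the matrix with these vectors as rows and row reduce.
R2 ← R2 − R1: [0, 0, 0, 0]
1 nonzero row, so the 2 vectors span a space of dimension 1.
Since 1 < 2, the vectors are linearly dependent.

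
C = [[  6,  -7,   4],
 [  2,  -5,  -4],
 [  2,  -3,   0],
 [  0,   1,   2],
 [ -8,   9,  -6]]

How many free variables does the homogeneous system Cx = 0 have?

1

Row reduce to echelon form.
R2 ← R2 − (1/3)·R1: [0, -8/3, -16/3]
R3 ← R3 − (1/3)·R1: [0, -2/3, -4/3]
R5 ← R5 + (4/3)·R1: [0, -1/3, -2/3]
R3 ← R3 − (1/4)·R2: [0, 0, 0]
R4 ← R4 + (3/8)·R2: [0, 0, 0]
R5 ← R5 − (1/8)·R2: [0, 0, 0]
2 nonzero rows, so rank(C) = 2.
C has 3 columns; by rank–nullity, nullity = 3 − 2 = 1.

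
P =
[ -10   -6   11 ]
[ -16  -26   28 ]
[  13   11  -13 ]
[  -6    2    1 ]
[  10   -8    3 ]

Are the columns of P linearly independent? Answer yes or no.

yes

Row reduce P to echelon form.
R2 ← R2 − (8/5)·R1: [0, -82/5, 52/5]
R3 ← R3 + (13/10)·R1: [0, 16/5, 13/10]
R4 ← R4 − (3/5)·R1: [0, 28/5, -28/5]
R5 ← R5 + R1: [0, -14, 14]
R3 ← R3 + (8/41)·R2: [0, 0, 273/82]
R4 ← R4 + (14/41)·R2: [0, 0, -84/41]
R5 ← R5 − (35/41)·R2: [0, 0, 210/41]
R4 ← R4 + (8/13)·R3: [0, 0, 0]
R5 ← R5 − (20/13)·R3: [0, 0, 0]
3 pivots among 3 columns.
Every column is a pivot column, so the columns are linearly independent.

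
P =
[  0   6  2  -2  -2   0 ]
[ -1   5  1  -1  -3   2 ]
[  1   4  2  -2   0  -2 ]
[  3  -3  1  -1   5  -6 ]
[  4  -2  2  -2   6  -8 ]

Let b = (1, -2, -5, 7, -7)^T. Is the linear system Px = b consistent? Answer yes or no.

no

Row reduce the augmented matrix [P | b].
Swap R1 ↔ R2
R3 ← R3 + R1: [0, 9, 3, -3, -3, 0, -7]
R4 ← R4 + (3)·R1: [0, 12, 4, -4, -4, 0, 1]
R5 ← R5 + (4)·R1: [0, 18, 6, -6, -6, 0, -15]
R3 ← R3 − (3/2)·R2: [0, 0, 0, 0, 0, 0, -17/2]
R4 ← R4 − (2)·R2: [0, 0, 0, 0, 0, 0, -1]
R5 ← R5 − (3)·R2: [0, 0, 0, 0, 0, 0, -18]
R4 ← R4 − (2/17)·R3: [0, 0, 0, 0, 0, 0, 0]
R5 ← R5 − (36/17)·R3: [0, 0, 0, 0, 0, 0, 0]
The echelon form has 3 nonzero rows; the last pivot sits in the augmented column, so rank(P) = 2 but rank([P|b]) = 3.
Since the ranks differ, the system is inconsistent.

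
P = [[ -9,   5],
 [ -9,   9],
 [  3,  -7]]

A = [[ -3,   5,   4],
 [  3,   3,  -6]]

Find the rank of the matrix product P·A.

First compute PA:
[[ 42, -30, -66],
 [ 54, -18, -90],
 [-30,  -6,  54]]
Now row reduce the product.
R2 ← R2 − (9/7)·R1: [0, 144/7, -36/7]
R3 ← R3 + (5/7)·R1: [0, -192/7, 48/7]
R3 ← R3 + (4/3)·R2: [0, 0, 0]
2 nonzero rows, so rank(PA) = 2.

2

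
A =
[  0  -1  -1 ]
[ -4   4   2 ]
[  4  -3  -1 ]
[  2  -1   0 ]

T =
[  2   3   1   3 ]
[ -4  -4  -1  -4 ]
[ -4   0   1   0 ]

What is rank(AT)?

2

First compute AT:
[[  8,   4,   0,   4],
 [-32, -28,  -6, -28],
 [ 24,  24,   6,  24],
 [  8,  10,   3,  10]]
Now row reduce the product.
R2 ← R2 + (4)·R1: [0, -12, -6, -12]
R3 ← R3 − (3)·R1: [0, 12, 6, 12]
R4 ← R4 − R1: [0, 6, 3, 6]
R3 ← R3 + R2: [0, 0, 0, 0]
R4 ← R4 + (1/2)·R2: [0, 0, 0, 0]
2 nonzero rows, so rank(AT) = 2.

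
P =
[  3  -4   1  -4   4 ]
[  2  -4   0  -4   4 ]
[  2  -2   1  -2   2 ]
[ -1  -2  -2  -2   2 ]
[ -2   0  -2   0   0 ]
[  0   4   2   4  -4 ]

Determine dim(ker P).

Row reduce to echelon form.
R2 ← R2 − (2/3)·R1: [0, -4/3, -2/3, -4/3, 4/3]
R3 ← R3 − (2/3)·R1: [0, 2/3, 1/3, 2/3, -2/3]
R4 ← R4 + (1/3)·R1: [0, -10/3, -5/3, -10/3, 10/3]
R5 ← R5 + (2/3)·R1: [0, -8/3, -4/3, -8/3, 8/3]
R3 ← R3 + (1/2)·R2: [0, 0, 0, 0, 0]
R4 ← R4 − (5/2)·R2: [0, 0, 0, 0, 0]
R5 ← R5 − (2)·R2: [0, 0, 0, 0, 0]
R6 ← R6 + (3)·R2: [0, 0, 0, 0, 0]
2 nonzero rows, so rank(P) = 2.
P has 5 columns; by rank–nullity, nullity = 5 − 2 = 3.

3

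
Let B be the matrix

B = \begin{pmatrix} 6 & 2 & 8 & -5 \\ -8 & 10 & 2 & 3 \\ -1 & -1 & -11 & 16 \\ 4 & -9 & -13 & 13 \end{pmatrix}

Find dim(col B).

Row reduce to echelon form.
R2 ← R2 + (4/3)·R1: [0, 38/3, 38/3, -11/3]
R3 ← R3 + (1/6)·R1: [0, -2/3, -29/3, 91/6]
R4 ← R4 − (2/3)·R1: [0, -31/3, -55/3, 49/3]
R3 ← R3 + (1/19)·R2: [0, 0, -9, 569/38]
R4 ← R4 + (31/38)·R2: [0, 0, -8, 507/38]
R4 ← R4 − (8/9)·R3: [0, 0, 0, 11/342]
Echelon form has 4 nonzero rows, so rank(B) = 4.
The column space has dimension equal to the rank: 4.

4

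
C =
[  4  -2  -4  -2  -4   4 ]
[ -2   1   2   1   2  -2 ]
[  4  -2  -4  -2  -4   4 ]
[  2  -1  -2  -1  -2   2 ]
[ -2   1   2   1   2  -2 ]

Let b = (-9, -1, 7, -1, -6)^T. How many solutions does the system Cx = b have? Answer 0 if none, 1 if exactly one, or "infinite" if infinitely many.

0

Row reduce the augmented matrix [C | b].
R2 ← R2 + (1/2)·R1: [0, 0, 0, 0, 0, 0, -11/2]
R3 ← R3 − R1: [0, 0, 0, 0, 0, 0, 16]
R4 ← R4 − (1/2)·R1: [0, 0, 0, 0, 0, 0, 7/2]
R5 ← R5 + (1/2)·R1: [0, 0, 0, 0, 0, 0, -21/2]
R3 ← R3 + (32/11)·R2: [0, 0, 0, 0, 0, 0, 0]
R4 ← R4 + (7/11)·R2: [0, 0, 0, 0, 0, 0, 0]
R5 ← R5 − (21/11)·R2: [0, 0, 0, 0, 0, 0, 0]
The echelon form has 2 nonzero rows; the last pivot sits in the augmented column, so rank(C) = 1 but rank([C|b]) = 2.
Since the ranks differ, the system is inconsistent.
It has no solutions.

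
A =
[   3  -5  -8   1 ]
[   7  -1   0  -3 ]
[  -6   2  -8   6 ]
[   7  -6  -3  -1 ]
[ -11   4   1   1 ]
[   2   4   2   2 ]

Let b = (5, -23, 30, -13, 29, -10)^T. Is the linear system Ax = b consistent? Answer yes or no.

Row reduce the augmented matrix [A | b].
R2 ← R2 − (7/3)·R1: [0, 32/3, 56/3, -16/3, -104/3]
R3 ← R3 + (2)·R1: [0, -8, -24, 8, 40]
R4 ← R4 − (7/3)·R1: [0, 17/3, 47/3, -10/3, -74/3]
R5 ← R5 + (11/3)·R1: [0, -43/3, -85/3, 14/3, 142/3]
R6 ← R6 − (2/3)·R1: [0, 22/3, 22/3, 4/3, -40/3]
R3 ← R3 + (3/4)·R2: [0, 0, -10, 4, 14]
R4 ← R4 − (17/32)·R2: [0, 0, 23/4, -1/2, -25/4]
R5 ← R5 + (43/32)·R2: [0, 0, -13/4, -5/2, 3/4]
R6 ← R6 − (11/16)·R2: [0, 0, -11/2, 5, 21/2]
R4 ← R4 + (23/40)·R3: [0, 0, 0, 9/5, 9/5]
R5 ← R5 − (13/40)·R3: [0, 0, 0, -19/5, -19/5]
R6 ← R6 − (11/20)·R3: [0, 0, 0, 14/5, 14/5]
R5 ← R5 + (19/9)·R4: [0, 0, 0, 0, 0]
R6 ← R6 − (14/9)·R4: [0, 0, 0, 0, 0]
The echelon form has 4 nonzero rows, and every pivot lies in the first 4 columns, so rank(A) = rank([A|b]) = 4.
The system is consistent.

yes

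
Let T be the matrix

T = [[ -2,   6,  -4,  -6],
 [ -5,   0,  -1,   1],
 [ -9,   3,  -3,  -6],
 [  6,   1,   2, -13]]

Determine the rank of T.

3

Row reduce to echelon form.
R2 ← R2 − (5/2)·R1: [0, -15, 9, 16]
R3 ← R3 − (9/2)·R1: [0, -24, 15, 21]
R4 ← R4 + (3)·R1: [0, 19, -10, -31]
R3 ← R3 − (8/5)·R2: [0, 0, 3/5, -23/5]
R4 ← R4 + (19/15)·R2: [0, 0, 7/5, -161/15]
R4 ← R4 − (7/3)·R3: [0, 0, 0, 0]
Echelon form has 3 nonzero rows, so rank(T) = 3.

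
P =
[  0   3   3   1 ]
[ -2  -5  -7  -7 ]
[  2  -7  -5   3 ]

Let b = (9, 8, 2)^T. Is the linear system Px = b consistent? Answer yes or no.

no

Row reduce the augmented matrix [P | b].
Swap R1 ↔ R2
R3 ← R3 + R1: [0, -12, -12, -4, 10]
R3 ← R3 + (4)·R2: [0, 0, 0, 0, 46]
The echelon form has 3 nonzero rows; the last pivot sits in the augmented column, so rank(P) = 2 but rank([P|b]) = 3.
Since the ranks differ, the system is inconsistent.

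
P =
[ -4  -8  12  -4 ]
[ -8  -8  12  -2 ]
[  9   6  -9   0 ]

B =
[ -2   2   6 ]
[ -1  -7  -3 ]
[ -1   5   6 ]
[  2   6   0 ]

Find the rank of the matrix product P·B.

First compute PB:
[[ -4,  84,  72],
 [  8,  88,  48],
 [-15, -69, -18]]
Now row reduce the product.
R2 ← R2 + (2)·R1: [0, 256, 192]
R3 ← R3 − (15/4)·R1: [0, -384, -288]
R3 ← R3 + (3/2)·R2: [0, 0, 0]
2 nonzero rows, so rank(PB) = 2.

2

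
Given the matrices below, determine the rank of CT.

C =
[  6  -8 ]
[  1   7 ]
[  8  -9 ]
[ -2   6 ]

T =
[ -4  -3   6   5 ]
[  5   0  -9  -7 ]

2

First compute CT:
[[-64, -18, 108,  86],
 [ 31,  -3, -57, -44],
 [-77, -24, 129, 103],
 [ 38,   6, -66, -52]]
Now row reduce the product.
R2 ← R2 + (31/64)·R1: [0, -375/32, -75/16, -75/32]
R3 ← R3 − (77/64)·R1: [0, -75/32, -15/16, -15/32]
R4 ← R4 + (19/32)·R1: [0, -75/16, -15/8, -15/16]
R3 ← R3 − (1/5)·R2: [0, 0, 0, 0]
R4 ← R4 − (2/5)·R2: [0, 0, 0, 0]
2 nonzero rows, so rank(CT) = 2.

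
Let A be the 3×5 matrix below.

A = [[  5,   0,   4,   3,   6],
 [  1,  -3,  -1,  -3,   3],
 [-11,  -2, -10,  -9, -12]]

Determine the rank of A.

Row reduce to echelon form.
R2 ← R2 − (1/5)·R1: [0, -3, -9/5, -18/5, 9/5]
R3 ← R3 + (11/5)·R1: [0, -2, -6/5, -12/5, 6/5]
R3 ← R3 − (2/3)·R2: [0, 0, 0, 0, 0]
Echelon form has 2 nonzero rows, so rank(A) = 2.

2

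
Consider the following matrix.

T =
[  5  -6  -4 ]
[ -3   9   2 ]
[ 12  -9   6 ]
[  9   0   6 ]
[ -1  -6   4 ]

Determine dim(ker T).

Row reduce to echelon form.
R2 ← R2 + (3/5)·R1: [0, 27/5, -2/5]
R3 ← R3 − (12/5)·R1: [0, 27/5, 78/5]
R4 ← R4 − (9/5)·R1: [0, 54/5, 66/5]
R5 ← R5 + (1/5)·R1: [0, -36/5, 16/5]
R3 ← R3 − R2: [0, 0, 16]
R4 ← R4 − (2)·R2: [0, 0, 14]
R5 ← R5 + (4/3)·R2: [0, 0, 8/3]
R4 ← R4 − (7/8)·R3: [0, 0, 0]
R5 ← R5 − (1/6)·R3: [0, 0, 0]
3 nonzero rows, so rank(T) = 3.
T has 3 columns; by rank–nullity, nullity = 3 − 3 = 0.

0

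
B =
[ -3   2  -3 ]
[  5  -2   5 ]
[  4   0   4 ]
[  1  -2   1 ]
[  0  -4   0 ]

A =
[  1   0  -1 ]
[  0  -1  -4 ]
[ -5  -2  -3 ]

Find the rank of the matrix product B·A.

First compute BA:
[[ 12,   4,   4],
 [-20,  -8, -12],
 [-16,  -8, -16],
 [ -4,   0,   4],
 [  0,   4,  16]]
Now row reduce the product.
R2 ← R2 + (5/3)·R1: [0, -4/3, -16/3]
R3 ← R3 + (4/3)·R1: [0, -8/3, -32/3]
R4 ← R4 + (1/3)·R1: [0, 4/3, 16/3]
R3 ← R3 − (2)·R2: [0, 0, 0]
R4 ← R4 + R2: [0, 0, 0]
R5 ← R5 + (3)·R2: [0, 0, 0]
2 nonzero rows, so rank(BA) = 2.

2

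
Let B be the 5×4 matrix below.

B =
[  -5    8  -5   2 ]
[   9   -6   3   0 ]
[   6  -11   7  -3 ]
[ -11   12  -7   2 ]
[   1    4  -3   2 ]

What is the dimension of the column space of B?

2

Row reduce to echelon form.
R2 ← R2 + (9/5)·R1: [0, 42/5, -6, 18/5]
R3 ← R3 + (6/5)·R1: [0, -7/5, 1, -3/5]
R4 ← R4 − (11/5)·R1: [0, -28/5, 4, -12/5]
R5 ← R5 + (1/5)·R1: [0, 28/5, -4, 12/5]
R3 ← R3 + (1/6)·R2: [0, 0, 0, 0]
R4 ← R4 + (2/3)·R2: [0, 0, 0, 0]
R5 ← R5 − (2/3)·R2: [0, 0, 0, 0]
Echelon form has 2 nonzero rows, so rank(B) = 2.
The column space has dimension equal to the rank: 2.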